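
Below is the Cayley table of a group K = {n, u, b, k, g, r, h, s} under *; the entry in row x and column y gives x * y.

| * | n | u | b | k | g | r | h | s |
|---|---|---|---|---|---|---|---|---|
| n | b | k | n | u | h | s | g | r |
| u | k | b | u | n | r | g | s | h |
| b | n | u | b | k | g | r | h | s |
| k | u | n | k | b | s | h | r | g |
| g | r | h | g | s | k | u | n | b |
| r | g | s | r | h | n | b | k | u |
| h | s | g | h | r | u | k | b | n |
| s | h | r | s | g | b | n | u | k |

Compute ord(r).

The identity element is b (its row matches the header).
r^1 = r
r^2 = r * r = b
The first power of r equal to the identity is r^2, so ord(r) = 2.

2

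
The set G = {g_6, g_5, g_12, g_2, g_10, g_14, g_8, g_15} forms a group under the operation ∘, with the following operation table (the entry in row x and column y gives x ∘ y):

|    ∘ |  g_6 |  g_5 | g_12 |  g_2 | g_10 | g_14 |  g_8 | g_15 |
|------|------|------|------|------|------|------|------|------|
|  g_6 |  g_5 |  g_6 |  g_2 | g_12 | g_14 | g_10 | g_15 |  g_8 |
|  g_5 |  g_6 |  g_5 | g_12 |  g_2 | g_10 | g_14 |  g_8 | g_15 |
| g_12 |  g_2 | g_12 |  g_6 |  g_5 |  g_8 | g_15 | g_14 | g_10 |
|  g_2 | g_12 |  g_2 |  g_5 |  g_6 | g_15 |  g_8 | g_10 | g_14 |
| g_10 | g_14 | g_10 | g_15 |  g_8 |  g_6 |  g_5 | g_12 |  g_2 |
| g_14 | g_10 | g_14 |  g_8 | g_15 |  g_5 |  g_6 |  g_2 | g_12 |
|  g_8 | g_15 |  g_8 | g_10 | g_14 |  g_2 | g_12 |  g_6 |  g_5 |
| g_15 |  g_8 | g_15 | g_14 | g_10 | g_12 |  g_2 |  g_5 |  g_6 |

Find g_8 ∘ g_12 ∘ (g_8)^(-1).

The identity is g_5. In row g_8, the entry g_5 sits in column g_15, so g_8^(-1) = g_15.
g_8 ∘ g_12 = g_10
g_10 ∘ g_15 = g_2
(Structurally, G here is isomorphic to the quaternion group Q_8.)

g_2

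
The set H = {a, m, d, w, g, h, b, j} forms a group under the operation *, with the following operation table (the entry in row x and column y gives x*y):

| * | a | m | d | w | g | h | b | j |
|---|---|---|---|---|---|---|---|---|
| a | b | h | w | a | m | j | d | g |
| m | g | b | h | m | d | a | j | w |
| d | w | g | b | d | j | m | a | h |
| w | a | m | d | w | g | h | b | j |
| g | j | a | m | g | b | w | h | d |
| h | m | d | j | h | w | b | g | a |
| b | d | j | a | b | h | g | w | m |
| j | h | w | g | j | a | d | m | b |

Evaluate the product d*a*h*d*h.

d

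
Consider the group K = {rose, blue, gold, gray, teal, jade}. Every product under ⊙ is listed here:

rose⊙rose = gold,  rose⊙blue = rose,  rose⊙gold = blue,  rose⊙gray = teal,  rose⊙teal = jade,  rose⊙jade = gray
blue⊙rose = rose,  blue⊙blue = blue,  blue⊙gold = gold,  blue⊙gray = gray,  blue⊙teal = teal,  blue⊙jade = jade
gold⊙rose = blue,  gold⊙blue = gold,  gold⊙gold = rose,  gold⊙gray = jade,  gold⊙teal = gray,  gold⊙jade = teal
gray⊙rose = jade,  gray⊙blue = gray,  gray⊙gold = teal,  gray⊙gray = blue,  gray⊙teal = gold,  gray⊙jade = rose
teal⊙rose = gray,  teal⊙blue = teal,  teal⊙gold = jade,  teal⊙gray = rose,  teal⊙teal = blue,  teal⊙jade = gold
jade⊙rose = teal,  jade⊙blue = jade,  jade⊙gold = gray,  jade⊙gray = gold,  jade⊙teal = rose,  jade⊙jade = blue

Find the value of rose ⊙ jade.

Read row rose, column jade: rose ⊙ jade = gray.

gray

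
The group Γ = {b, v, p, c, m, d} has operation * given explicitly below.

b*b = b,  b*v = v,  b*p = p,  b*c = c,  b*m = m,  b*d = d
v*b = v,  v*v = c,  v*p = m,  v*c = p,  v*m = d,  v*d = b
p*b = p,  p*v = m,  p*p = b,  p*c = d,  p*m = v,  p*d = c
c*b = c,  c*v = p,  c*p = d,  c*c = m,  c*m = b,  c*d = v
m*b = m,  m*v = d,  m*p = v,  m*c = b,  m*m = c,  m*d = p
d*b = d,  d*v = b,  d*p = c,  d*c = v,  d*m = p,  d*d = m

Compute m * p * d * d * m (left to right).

p

m * p = v
v * d = b
b * d = d
d * m = p
(Structurally, Γ here is isomorphic to the cyclic group Z_6.)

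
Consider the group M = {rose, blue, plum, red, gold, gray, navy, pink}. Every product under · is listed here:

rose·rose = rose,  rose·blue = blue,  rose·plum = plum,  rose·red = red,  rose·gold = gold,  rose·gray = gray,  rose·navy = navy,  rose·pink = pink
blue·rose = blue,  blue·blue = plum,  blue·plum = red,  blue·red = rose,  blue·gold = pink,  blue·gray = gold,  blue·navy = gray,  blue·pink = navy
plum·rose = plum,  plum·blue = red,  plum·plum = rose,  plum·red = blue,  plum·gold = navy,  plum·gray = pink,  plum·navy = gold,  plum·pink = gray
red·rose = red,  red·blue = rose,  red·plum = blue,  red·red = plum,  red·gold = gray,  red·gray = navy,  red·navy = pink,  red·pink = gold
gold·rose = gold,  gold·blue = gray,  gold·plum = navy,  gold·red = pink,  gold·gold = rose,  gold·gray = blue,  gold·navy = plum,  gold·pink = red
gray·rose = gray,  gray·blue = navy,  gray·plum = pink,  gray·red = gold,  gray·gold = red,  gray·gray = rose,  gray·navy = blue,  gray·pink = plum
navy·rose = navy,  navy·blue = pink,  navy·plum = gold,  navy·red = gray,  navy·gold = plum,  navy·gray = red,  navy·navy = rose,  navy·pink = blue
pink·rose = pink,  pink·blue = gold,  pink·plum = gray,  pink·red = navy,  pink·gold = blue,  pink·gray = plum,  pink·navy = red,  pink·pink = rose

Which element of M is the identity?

rose

The identity e satisfies e·x = x for all x, so its row in the table reproduces the column headers.
Row rose reads: rose, blue, plum, red, gold, gray, navy, pink — exactly the header order. So rose is the identity.
(Structurally, M here is isomorphic to the dihedral group D_4.)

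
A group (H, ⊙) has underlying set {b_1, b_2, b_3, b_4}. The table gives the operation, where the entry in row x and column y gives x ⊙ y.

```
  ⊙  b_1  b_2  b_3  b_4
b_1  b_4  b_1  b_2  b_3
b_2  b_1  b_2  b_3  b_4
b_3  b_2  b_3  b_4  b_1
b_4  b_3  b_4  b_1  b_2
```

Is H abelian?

Yes

Check whether the table is symmetric across its main diagonal.
Every entry (row x, col y) equals the entry (row y, col x), so H is abelian.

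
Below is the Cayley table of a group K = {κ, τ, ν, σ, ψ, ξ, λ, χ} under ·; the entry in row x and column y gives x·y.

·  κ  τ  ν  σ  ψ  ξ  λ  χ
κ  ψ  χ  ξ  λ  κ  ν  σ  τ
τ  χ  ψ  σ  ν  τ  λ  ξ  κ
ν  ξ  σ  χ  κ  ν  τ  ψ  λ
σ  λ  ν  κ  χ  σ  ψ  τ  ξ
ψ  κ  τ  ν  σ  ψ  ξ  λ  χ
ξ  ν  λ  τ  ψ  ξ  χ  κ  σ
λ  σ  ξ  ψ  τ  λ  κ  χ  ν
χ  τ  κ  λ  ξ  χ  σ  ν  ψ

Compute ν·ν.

χ

Read row ν, column ν: ν·ν = χ.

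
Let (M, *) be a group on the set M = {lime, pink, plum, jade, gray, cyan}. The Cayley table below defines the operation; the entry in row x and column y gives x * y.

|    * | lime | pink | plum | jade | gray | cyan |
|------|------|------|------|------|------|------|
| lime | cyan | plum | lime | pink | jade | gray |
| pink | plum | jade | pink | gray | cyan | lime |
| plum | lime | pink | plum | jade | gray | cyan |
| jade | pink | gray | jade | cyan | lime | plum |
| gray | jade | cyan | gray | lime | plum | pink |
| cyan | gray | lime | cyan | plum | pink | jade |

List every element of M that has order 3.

{cyan, jade}

Identity is plum. Compute the order of each non-identity element by repeated multiplication:
  lime: lime → cyan → gray → jade → pink → plum  (order 6)
  pink: pink → jade → gray → cyan → lime → plum  (order 6)
  jade: jade → cyan → plum  (order 3)
  gray: gray → plum  (order 2)
  cyan: cyan → jade → plum  (order 3)
Elements of order 3: {cyan, jade}.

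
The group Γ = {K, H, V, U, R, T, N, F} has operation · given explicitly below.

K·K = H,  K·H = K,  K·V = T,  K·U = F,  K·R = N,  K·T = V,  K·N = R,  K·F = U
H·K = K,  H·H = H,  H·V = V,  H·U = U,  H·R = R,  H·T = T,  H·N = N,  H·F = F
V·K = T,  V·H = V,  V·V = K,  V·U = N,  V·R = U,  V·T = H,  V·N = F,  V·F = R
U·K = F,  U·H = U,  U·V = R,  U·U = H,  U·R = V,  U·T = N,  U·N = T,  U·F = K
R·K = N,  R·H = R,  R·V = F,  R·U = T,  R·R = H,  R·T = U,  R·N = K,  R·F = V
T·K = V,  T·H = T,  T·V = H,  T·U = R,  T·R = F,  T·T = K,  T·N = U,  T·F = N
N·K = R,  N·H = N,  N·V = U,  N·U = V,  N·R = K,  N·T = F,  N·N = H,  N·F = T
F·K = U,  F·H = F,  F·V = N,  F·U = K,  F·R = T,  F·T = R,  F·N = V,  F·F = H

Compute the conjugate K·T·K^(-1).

The identity is H. In row K, the entry H sits in column K, so K^(-1) = K.
K·T = V
V·K = T
(Structurally, Γ here is isomorphic to the dihedral group D_4.)

T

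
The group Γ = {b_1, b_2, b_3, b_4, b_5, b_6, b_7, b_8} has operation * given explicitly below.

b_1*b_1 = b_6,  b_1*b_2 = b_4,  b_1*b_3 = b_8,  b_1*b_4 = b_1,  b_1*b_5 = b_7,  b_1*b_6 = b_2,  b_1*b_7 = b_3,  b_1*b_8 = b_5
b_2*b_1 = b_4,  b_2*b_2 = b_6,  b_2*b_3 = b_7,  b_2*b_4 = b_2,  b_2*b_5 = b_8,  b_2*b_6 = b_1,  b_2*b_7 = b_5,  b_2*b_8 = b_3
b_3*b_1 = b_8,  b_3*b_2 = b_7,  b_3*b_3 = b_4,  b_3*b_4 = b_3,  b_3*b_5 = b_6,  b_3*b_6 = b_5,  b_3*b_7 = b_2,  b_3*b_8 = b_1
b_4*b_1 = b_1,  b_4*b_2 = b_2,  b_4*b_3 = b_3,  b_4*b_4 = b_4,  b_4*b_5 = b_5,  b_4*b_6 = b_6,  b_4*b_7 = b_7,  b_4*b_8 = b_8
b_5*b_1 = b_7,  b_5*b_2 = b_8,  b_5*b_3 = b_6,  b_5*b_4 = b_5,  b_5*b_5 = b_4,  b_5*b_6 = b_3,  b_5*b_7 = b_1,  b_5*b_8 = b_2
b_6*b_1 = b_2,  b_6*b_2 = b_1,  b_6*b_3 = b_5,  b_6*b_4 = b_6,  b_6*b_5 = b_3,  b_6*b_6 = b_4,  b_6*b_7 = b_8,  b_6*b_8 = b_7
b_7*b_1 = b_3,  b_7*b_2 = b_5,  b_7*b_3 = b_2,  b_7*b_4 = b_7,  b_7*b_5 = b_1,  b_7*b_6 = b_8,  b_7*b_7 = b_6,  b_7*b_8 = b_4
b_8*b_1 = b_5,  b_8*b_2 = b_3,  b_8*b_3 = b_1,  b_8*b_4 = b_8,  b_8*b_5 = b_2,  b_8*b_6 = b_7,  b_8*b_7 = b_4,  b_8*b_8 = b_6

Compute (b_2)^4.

b_2^1 = b_2
b_2^2 = b_2*b_2 = b_6
b_2^3 = b_6*b_2 = b_1
b_2^4 = b_1*b_2 = b_4

b_4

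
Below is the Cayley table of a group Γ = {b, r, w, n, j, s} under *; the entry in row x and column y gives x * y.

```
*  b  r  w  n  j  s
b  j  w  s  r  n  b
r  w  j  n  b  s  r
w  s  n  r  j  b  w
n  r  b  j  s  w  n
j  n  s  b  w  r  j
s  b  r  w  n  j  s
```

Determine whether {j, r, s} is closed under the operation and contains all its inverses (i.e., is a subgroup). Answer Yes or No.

{j, r, s} contains the identity s.
Checking products: every product of two elements of {j, r, s} (read from the table) lies in {j, r, s}, so the set is closed.
In a finite group, a nonempty closed subset is a subgroup. So {j, r, s} ≤ Γ.

Yes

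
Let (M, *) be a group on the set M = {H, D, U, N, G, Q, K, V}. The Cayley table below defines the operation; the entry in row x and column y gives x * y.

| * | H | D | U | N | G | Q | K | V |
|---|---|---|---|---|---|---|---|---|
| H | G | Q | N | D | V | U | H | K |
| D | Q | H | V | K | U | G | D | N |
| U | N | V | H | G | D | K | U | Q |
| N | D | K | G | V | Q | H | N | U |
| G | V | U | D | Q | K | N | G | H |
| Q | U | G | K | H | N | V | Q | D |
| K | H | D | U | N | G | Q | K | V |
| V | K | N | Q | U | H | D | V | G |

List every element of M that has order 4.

{H, V}

Identity is K. Compute the order of each non-identity element by repeated multiplication:
  H: H → G → V → K  (order 4)
  D: D → H → Q → G → U → V → N → K  (order 8)
  U: U → H → N → G → D → V → Q → K  (order 8)
  N: N → V → U → G → Q → H → D → K  (order 8)
  G: G → K  (order 2)
  Q: Q → V → D → G → N → H → U → K  (order 8)
  V: V → G → H → K  (order 4)
Elements of order 4: {H, V}.
(Structurally, M here is isomorphic to the cyclic group Z_8.)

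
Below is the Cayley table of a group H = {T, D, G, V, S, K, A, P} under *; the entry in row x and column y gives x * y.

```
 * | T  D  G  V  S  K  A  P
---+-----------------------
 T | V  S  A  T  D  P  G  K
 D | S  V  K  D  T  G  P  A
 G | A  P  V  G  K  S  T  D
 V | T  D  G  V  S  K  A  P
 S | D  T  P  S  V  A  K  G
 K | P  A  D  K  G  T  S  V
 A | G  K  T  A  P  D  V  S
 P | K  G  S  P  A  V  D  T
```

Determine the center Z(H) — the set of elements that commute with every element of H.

{T, V}

An element z is central iff its row equals its column in the table.
For S: S * P = G ≠ A = P * S, so S ∉ Z.
Checking each element this way leaves Z(H) = {T, V}.
(Structurally, H here is isomorphic to the dihedral group D_4.)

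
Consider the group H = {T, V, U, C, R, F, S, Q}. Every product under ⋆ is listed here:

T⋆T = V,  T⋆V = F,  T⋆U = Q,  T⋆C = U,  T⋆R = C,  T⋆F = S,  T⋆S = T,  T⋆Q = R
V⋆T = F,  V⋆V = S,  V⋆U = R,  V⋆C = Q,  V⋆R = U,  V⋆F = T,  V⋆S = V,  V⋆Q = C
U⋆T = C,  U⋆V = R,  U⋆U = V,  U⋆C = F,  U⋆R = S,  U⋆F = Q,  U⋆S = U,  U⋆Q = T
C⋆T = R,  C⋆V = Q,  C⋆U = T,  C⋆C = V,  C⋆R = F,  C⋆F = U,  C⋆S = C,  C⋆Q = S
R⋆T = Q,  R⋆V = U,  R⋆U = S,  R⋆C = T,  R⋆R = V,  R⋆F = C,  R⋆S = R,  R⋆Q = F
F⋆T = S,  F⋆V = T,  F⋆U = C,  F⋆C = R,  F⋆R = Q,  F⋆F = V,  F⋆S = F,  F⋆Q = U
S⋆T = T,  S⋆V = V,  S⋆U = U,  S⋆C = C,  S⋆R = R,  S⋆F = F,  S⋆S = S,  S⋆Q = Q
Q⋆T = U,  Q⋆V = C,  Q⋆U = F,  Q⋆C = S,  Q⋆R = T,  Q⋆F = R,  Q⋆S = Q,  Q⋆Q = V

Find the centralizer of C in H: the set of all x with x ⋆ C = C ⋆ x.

{C, Q, S, V}

Compare row C with column C entry by entry.
Q ⋆ C = S = C ⋆ Q, so Q commutes with C.
U ⋆ C = F but C ⋆ U = T, so U does not.
Collecting the elements that commute with C: C(C) = {C, Q, S, V}.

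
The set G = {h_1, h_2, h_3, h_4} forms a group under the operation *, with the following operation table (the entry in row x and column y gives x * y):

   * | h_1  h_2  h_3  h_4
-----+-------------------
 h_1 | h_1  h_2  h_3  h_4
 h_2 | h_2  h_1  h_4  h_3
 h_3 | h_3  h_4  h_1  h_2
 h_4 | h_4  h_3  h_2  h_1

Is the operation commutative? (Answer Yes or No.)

Yes

Check whether the table is symmetric across its main diagonal.
Every entry (row x, col y) equals the entry (row y, col x), so G is abelian.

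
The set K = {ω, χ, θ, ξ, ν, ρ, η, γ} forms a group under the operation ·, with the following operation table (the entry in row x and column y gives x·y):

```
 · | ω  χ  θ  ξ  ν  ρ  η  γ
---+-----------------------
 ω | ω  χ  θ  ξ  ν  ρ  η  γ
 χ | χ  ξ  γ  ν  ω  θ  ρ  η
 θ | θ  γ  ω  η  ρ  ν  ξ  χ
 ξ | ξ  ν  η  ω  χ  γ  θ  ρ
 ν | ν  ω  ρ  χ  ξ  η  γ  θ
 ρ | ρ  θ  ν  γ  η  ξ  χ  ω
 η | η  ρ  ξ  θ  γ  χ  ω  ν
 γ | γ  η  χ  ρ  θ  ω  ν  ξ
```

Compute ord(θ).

2

The identity element is ω (its row matches the header).
θ^1 = θ
θ^2 = θ·θ = ω
The first power of θ equal to the identity is θ^2, so ord(θ) = 2.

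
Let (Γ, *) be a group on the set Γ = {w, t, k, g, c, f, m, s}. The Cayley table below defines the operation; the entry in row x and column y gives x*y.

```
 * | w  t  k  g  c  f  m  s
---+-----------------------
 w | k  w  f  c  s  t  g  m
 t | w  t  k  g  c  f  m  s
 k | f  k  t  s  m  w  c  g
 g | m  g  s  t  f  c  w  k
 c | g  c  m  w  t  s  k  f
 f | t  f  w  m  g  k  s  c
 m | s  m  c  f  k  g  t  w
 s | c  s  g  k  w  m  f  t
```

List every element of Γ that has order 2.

{c, g, k, m, s}

Identity is t. Compute the order of each non-identity element by repeated multiplication:
  w: w → k → f → t  (order 4)
  k: k → t  (order 2)
  g: g → t  (order 2)
  c: c → t  (order 2)
  f: f → k → w → t  (order 4)
  m: m → t  (order 2)
  s: s → t  (order 2)
Elements of order 2: {c, g, k, m, s}.
(Structurally, Γ here is isomorphic to the dihedral group D_4.)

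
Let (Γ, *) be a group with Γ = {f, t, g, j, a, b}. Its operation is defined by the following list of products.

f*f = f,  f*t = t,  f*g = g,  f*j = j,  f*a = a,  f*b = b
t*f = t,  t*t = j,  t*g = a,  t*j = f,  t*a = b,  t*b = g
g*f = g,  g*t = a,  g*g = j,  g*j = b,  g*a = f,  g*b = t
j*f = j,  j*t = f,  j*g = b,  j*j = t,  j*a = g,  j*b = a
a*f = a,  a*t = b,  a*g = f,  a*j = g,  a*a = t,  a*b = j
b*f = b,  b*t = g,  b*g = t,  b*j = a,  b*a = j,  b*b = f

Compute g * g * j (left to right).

g * g = j
j * j = t

t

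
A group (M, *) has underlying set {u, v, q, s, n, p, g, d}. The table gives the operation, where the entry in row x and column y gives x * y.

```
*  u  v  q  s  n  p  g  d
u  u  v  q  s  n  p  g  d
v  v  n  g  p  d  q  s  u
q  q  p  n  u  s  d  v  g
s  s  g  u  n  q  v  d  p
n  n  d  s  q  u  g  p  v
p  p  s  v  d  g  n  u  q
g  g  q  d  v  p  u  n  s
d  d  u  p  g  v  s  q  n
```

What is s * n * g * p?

q

s * n = q
q * g = v
v * p = q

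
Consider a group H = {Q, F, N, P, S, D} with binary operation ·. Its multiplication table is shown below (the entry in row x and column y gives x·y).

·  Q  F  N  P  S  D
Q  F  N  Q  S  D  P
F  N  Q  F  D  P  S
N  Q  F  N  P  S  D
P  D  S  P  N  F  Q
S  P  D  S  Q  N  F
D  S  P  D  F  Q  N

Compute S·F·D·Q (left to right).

S·F = D
D·D = N
N·Q = Q

Q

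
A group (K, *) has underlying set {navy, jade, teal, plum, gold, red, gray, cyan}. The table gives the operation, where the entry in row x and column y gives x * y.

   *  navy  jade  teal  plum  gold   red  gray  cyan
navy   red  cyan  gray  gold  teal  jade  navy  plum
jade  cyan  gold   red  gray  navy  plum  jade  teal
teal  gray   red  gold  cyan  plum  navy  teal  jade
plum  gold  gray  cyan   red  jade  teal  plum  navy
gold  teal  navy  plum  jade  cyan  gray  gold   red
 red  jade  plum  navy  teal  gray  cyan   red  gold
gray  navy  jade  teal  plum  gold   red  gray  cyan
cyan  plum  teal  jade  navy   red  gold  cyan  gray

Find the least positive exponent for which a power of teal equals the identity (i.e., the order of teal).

8

The identity element is gray (its row matches the header).
teal^1 = teal
teal^2 = teal * teal = gold
teal^3 = gold * teal = plum
teal^4 = plum * teal = cyan
teal^5 = cyan * teal = jade
teal^6 = jade * teal = red
teal^7 = red * teal = navy
teal^8 = navy * teal = gray
The first power of teal equal to the identity is teal^8, so ord(teal) = 8.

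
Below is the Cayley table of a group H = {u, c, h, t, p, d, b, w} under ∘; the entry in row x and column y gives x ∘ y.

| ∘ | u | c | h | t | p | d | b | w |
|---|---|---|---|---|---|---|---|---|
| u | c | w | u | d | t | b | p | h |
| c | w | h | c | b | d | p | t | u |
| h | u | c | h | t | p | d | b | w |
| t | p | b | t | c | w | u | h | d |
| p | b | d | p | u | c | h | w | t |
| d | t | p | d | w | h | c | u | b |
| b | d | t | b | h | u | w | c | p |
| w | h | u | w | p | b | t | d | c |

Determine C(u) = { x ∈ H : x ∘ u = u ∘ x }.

Compare row u with column u entry by entry.
w ∘ u = h = u ∘ w, so w commutes with u.
t ∘ u = p but u ∘ t = d, so t does not.
Collecting the elements that commute with u: C(u) = {c, h, u, w}.
(Structurally, H here is isomorphic to the quaternion group Q_8.)

{c, h, u, w}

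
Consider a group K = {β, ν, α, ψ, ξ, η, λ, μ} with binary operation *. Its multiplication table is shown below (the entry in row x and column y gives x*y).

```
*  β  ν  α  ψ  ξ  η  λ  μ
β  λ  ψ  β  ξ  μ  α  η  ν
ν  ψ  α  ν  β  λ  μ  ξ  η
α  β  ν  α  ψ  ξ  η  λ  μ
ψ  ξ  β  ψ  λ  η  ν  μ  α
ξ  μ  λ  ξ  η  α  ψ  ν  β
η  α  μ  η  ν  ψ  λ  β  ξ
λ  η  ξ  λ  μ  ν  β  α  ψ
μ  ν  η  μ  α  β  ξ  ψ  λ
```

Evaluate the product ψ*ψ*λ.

α

ψ*ψ = λ
λ*λ = α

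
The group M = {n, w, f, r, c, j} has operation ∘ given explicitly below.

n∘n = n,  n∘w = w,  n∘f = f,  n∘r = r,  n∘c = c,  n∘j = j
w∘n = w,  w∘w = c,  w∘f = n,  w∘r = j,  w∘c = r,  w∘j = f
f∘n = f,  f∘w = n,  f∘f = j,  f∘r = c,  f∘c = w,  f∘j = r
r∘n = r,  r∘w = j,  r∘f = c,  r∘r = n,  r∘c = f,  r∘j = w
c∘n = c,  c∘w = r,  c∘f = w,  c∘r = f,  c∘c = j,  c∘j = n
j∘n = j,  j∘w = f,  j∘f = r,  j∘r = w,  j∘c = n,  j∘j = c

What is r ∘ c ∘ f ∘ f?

r

r ∘ c = f
f ∘ f = j
j ∘ f = r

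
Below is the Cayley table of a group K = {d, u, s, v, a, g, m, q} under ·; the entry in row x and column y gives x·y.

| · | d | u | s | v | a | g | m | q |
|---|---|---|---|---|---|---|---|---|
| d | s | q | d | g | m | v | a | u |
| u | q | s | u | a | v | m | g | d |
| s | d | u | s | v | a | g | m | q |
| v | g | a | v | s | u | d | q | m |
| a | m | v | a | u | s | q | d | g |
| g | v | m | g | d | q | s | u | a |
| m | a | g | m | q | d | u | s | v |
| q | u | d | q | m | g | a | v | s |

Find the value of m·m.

s

Read row m, column m: m·m = s.
(Structurally, K here is isomorphic to the elementary abelian group (Z_2)^3.)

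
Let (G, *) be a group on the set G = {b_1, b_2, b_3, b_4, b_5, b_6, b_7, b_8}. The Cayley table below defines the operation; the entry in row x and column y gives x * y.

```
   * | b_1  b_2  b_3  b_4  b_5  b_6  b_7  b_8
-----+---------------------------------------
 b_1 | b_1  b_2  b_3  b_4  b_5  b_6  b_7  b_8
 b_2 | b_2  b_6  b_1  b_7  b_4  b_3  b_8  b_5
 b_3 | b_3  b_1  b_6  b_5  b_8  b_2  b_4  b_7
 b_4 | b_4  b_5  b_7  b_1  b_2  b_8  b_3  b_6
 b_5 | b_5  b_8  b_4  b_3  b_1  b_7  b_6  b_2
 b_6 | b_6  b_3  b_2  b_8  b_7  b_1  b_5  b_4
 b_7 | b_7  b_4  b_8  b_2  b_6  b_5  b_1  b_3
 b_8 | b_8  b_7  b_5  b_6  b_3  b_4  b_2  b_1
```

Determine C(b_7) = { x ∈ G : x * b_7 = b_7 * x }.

Compare row b_7 with column b_7 entry by entry.
b_6 * b_7 = b_5 = b_7 * b_6, so b_6 commutes with b_7.
b_8 * b_7 = b_2 but b_7 * b_8 = b_3, so b_8 does not.
Collecting the elements that commute with b_7: C(b_7) = {b_1, b_5, b_6, b_7}.

{b_1, b_5, b_6, b_7}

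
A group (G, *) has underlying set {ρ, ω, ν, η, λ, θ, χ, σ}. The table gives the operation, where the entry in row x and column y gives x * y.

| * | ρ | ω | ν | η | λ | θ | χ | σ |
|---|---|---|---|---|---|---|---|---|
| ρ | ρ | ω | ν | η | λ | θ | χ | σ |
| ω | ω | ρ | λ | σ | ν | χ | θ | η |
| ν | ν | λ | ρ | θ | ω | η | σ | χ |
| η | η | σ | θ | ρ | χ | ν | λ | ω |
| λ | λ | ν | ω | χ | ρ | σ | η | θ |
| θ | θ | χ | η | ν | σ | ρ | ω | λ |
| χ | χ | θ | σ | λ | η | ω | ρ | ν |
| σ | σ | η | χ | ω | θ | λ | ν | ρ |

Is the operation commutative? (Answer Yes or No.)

Yes

Check whether the table is symmetric across its main diagonal.
Every entry (row x, col y) equals the entry (row y, col x), so G is abelian.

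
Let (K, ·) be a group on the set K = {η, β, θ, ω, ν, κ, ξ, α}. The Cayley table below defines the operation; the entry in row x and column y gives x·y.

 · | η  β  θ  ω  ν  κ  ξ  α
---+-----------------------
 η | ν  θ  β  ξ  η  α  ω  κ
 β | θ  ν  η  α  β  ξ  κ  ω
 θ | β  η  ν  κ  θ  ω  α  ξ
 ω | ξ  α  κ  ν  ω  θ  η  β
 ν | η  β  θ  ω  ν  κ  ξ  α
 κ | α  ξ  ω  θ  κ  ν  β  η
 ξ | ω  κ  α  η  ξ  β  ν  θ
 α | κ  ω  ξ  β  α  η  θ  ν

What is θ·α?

ξ

Read row θ, column α: θ·α = ξ.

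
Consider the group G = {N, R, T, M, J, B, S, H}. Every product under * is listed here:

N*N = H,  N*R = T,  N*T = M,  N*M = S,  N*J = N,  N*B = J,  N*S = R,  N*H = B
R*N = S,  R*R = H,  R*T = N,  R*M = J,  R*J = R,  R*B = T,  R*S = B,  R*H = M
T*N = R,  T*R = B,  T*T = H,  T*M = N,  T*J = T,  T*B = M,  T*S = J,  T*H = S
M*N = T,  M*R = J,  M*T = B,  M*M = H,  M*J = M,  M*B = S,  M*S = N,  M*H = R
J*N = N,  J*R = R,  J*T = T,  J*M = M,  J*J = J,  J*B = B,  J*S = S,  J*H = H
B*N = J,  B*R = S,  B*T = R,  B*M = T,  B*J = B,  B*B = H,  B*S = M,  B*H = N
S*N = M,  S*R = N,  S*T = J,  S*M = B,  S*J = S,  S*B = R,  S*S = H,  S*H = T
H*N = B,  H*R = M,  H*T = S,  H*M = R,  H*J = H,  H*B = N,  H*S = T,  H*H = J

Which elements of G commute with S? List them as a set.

{H, J, S, T}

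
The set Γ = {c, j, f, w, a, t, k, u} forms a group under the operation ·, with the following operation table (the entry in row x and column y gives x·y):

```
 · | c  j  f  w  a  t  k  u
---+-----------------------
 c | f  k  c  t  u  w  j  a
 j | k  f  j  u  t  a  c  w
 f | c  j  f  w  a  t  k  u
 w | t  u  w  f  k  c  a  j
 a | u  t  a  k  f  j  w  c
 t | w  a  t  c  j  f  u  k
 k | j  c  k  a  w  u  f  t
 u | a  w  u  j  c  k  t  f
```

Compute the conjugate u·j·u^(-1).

The identity is f. In row u, the entry f sits in column u, so u^(-1) = u.
u·j = w
w·u = j

j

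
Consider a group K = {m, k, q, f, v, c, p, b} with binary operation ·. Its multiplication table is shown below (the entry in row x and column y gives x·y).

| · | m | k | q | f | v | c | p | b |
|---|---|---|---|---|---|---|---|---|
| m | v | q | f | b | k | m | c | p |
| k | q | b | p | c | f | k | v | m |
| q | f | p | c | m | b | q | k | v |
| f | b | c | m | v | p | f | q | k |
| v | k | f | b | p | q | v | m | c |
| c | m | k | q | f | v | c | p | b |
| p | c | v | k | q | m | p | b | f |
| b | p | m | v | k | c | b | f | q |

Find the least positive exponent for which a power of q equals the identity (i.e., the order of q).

The identity element is c (its row matches the header).
q^1 = q
q^2 = q·q = c
The first power of q equal to the identity is q^2, so ord(q) = 2.
(Structurally, K here is isomorphic to the cyclic group Z_8.)

2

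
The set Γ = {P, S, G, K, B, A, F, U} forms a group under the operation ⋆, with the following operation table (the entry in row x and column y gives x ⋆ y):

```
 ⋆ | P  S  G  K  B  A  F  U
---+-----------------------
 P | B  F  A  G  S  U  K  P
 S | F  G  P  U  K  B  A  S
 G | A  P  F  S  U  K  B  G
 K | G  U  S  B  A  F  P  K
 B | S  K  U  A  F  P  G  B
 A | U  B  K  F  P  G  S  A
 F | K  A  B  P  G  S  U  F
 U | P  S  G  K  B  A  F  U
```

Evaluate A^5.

S

A^1 = A
A^2 = A ⋆ A = G
A^3 = G ⋆ A = K
A^4 = K ⋆ A = F
A^5 = F ⋆ A = S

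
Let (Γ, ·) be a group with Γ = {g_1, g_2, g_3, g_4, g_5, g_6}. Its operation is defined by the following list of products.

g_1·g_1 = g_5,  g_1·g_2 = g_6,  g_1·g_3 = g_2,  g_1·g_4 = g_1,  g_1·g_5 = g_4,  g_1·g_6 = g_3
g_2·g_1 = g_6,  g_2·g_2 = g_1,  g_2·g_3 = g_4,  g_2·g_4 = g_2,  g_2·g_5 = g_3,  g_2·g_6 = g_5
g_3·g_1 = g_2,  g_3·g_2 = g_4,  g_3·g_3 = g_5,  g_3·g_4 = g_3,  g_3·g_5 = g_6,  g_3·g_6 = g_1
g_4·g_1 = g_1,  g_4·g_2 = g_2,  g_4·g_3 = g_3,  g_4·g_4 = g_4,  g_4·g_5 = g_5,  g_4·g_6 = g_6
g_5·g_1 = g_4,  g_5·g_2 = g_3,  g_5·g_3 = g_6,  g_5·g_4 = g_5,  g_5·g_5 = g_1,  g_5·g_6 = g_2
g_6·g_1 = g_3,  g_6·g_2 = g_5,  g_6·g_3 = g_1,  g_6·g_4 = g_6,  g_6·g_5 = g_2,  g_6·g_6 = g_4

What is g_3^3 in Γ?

g_3^1 = g_3
g_3^2 = g_3·g_3 = g_5
g_3^3 = g_5·g_3 = g_6
(Structurally, Γ here is isomorphic to the cyclic group Z_6.)

g_6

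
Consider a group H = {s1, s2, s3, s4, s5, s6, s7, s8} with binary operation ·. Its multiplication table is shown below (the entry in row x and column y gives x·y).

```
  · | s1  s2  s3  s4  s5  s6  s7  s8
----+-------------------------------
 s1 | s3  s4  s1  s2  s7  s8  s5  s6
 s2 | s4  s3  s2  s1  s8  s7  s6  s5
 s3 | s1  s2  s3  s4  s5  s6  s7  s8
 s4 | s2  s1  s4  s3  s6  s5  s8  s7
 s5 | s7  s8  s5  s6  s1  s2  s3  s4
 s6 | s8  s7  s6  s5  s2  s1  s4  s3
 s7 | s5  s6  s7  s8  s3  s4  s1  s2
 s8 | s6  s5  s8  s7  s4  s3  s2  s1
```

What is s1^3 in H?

s1^1 = s1
s1^2 = s1·s1 = s3
s1^3 = s3·s1 = s1

s1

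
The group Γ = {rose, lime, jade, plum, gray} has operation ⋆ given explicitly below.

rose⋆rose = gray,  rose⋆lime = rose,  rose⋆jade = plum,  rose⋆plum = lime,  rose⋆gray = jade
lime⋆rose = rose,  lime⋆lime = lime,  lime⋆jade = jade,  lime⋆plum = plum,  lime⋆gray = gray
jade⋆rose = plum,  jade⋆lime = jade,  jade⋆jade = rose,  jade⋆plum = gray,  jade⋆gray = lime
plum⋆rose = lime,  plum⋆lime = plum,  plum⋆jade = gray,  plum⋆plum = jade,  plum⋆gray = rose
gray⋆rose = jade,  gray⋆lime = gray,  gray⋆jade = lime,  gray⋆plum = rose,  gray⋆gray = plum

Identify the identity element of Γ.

lime

The identity e satisfies e ⋆ x = x for all x, so its row in the table reproduces the column headers.
Row lime reads: rose, lime, jade, plum, gray — exactly the header order. So lime is the identity.
(Structurally, Γ here is isomorphic to the cyclic group Z_5.)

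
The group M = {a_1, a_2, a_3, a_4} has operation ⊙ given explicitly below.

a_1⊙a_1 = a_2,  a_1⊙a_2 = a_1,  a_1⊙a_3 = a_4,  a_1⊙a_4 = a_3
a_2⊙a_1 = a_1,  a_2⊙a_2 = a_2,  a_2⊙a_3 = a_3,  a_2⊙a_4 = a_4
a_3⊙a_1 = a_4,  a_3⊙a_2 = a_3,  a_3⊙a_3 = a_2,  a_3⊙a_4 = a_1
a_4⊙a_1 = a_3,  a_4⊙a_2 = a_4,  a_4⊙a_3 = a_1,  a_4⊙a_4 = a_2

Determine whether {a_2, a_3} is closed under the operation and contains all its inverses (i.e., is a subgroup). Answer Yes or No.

{a_2, a_3} contains the identity a_2.
Checking products: every product of two elements of {a_2, a_3} (read from the table) lies in {a_2, a_3}, so the set is closed.
In a finite group, a nonempty closed subset is a subgroup. So {a_2, a_3} ≤ M.
(Structurally, M here is isomorphic to the Klein four-group V_4.)

Yes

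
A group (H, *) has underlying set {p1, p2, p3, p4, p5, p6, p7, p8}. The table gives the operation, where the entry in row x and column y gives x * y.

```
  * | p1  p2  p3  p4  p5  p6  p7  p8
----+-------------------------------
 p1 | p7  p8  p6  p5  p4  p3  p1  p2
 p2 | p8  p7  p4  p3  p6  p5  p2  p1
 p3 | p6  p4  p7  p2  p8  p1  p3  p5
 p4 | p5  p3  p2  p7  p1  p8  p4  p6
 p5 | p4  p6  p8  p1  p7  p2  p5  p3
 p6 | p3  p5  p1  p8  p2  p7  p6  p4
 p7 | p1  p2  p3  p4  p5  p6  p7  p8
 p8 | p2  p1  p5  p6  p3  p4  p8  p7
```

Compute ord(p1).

The identity element is p7 (its row matches the header).
p1^1 = p1
p1^2 = p1 * p1 = p7
The first power of p1 equal to the identity is p1^2, so ord(p1) = 2.

2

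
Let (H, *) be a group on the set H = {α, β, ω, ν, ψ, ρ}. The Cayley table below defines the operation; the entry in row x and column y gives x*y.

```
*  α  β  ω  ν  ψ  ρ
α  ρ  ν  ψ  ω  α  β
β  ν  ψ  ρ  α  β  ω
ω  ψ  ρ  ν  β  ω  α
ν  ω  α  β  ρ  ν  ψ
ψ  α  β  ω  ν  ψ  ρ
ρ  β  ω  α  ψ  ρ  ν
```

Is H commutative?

Check whether the table is symmetric across its main diagonal.
Every entry (row x, col y) equals the entry (row y, col x), so H is abelian.

Yes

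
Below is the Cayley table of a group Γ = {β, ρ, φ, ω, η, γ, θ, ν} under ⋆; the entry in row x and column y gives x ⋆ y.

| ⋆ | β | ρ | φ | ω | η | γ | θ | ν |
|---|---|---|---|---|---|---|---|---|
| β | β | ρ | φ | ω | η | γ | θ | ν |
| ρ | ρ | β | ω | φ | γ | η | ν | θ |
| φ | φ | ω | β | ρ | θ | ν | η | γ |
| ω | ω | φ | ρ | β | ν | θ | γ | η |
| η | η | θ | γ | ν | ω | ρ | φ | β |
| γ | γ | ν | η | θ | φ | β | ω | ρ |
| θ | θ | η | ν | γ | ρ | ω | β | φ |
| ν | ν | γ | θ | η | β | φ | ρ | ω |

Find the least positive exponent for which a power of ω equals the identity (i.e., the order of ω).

2

The identity element is β (its row matches the header).
ω^1 = ω
ω^2 = ω ⋆ ω = β
The first power of ω equal to the identity is ω^2, so ord(ω) = 2.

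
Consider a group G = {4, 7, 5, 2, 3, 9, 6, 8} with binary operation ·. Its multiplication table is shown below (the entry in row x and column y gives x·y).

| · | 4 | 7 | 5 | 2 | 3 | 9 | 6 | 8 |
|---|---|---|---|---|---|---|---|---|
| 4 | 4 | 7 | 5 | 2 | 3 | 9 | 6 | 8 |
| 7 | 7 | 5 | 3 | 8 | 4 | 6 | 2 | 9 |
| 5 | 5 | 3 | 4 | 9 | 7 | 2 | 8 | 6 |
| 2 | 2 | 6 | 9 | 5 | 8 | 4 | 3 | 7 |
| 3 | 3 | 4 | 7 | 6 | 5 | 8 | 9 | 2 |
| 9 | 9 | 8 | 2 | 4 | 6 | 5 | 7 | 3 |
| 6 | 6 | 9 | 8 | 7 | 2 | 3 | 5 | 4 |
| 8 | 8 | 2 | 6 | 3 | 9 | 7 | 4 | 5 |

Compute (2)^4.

2^1 = 2
2^2 = 2·2 = 5
2^3 = 5·2 = 9
2^4 = 9·2 = 4

4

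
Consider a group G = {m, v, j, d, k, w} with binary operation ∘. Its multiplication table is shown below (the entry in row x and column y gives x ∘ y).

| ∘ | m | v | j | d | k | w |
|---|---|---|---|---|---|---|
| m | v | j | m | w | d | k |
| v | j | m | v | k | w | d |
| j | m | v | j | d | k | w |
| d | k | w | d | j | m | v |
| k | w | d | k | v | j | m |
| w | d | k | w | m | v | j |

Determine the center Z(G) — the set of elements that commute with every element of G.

An element z is central iff its row equals its column in the table.
For w: w ∘ m = d ≠ k = m ∘ w, so w ∉ Z.
Checking each element this way leaves Z(G) = {j}.
(Structurally, G here is isomorphic to the symmetric group S_3.)

{j}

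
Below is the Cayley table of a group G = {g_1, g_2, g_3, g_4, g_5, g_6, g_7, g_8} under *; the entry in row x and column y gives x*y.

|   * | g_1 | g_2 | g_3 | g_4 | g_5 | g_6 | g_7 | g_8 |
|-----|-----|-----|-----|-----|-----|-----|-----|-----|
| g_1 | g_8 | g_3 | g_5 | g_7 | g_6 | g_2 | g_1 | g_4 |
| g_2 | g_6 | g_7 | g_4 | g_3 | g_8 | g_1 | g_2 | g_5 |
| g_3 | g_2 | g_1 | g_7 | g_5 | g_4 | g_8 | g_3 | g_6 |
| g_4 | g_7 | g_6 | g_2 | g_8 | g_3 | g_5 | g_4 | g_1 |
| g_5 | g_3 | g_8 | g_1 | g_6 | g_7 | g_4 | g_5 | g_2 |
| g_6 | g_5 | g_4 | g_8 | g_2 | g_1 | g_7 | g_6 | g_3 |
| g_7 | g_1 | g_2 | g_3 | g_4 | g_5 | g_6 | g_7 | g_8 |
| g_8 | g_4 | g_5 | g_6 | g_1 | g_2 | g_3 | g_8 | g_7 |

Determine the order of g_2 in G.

The identity element is g_7 (its row matches the header).
g_2^1 = g_2
g_2^2 = g_2*g_2 = g_7
The first power of g_2 equal to the identity is g_2^2, so ord(g_2) = 2.

2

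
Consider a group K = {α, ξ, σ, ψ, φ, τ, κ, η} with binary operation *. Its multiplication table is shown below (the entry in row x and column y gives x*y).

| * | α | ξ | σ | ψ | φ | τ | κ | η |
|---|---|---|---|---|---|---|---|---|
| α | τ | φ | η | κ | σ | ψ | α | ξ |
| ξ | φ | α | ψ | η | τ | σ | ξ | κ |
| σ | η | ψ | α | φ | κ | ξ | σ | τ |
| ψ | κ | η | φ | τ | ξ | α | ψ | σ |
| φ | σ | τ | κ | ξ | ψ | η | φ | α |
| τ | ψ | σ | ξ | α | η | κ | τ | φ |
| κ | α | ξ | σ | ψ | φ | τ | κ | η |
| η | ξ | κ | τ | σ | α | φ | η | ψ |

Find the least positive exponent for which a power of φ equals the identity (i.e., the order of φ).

The identity element is κ (its row matches the header).
φ^1 = φ
φ^2 = φ*φ = ψ
φ^3 = ψ*φ = ξ
φ^4 = ξ*φ = τ
φ^5 = τ*φ = η
φ^6 = η*φ = α
φ^7 = α*φ = σ
φ^8 = σ*φ = κ
The first power of φ equal to the identity is φ^8, so ord(φ) = 8.

8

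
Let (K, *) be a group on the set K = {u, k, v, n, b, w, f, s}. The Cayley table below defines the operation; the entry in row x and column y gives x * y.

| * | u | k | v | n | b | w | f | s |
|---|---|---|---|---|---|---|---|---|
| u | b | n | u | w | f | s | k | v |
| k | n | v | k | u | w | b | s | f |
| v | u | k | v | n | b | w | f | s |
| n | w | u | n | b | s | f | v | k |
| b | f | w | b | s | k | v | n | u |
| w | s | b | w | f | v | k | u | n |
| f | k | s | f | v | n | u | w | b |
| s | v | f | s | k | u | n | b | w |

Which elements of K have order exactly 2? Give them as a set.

Identity is v. Compute the order of each non-identity element by repeated multiplication:
  u: u → b → f → k → n → w → s → v  (order 8)
  k: k → v  (order 2)
  n: n → b → s → k → u → w → f → v  (order 8)
  b: b → k → w → v  (order 4)
  w: w → k → b → v  (order 4)
  f: f → w → u → k → s → b → n → v  (order 8)
  s: s → w → n → k → f → b → u → v  (order 8)
Elements of order 2: {k}.

{k}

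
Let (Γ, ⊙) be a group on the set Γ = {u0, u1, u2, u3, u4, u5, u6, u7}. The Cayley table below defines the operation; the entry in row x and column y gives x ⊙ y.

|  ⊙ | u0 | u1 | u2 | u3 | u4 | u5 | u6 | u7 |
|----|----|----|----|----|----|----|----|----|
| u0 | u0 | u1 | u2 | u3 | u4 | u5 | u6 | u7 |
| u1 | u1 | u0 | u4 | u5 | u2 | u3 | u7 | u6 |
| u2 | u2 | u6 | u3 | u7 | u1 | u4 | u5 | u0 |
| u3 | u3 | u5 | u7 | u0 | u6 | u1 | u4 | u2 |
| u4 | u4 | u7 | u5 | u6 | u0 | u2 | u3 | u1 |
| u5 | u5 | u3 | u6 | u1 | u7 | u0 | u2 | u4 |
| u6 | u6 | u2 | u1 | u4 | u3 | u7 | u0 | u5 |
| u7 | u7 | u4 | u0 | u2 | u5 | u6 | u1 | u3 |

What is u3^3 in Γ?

u3^1 = u3
u3^2 = u3 ⊙ u3 = u0
u3^3 = u0 ⊙ u3 = u3

u3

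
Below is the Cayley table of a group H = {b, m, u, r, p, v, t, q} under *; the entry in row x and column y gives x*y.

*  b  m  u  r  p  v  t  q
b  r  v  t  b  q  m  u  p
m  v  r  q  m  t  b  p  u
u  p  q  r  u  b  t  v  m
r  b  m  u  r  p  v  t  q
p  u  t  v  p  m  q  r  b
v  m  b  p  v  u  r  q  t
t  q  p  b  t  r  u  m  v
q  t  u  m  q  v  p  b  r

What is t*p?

Read row t, column p: t*p = r.
(Structurally, H here is isomorphic to the dihedral group D_4.)

r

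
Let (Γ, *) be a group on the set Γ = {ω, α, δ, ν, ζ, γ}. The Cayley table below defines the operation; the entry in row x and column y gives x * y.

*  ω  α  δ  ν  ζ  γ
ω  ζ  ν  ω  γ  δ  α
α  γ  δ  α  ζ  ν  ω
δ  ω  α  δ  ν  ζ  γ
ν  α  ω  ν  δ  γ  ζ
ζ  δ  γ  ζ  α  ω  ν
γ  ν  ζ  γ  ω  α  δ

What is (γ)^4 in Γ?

γ^1 = γ
γ^2 = γ * γ = δ
γ^3 = δ * γ = γ
γ^4 = γ * γ = δ

δ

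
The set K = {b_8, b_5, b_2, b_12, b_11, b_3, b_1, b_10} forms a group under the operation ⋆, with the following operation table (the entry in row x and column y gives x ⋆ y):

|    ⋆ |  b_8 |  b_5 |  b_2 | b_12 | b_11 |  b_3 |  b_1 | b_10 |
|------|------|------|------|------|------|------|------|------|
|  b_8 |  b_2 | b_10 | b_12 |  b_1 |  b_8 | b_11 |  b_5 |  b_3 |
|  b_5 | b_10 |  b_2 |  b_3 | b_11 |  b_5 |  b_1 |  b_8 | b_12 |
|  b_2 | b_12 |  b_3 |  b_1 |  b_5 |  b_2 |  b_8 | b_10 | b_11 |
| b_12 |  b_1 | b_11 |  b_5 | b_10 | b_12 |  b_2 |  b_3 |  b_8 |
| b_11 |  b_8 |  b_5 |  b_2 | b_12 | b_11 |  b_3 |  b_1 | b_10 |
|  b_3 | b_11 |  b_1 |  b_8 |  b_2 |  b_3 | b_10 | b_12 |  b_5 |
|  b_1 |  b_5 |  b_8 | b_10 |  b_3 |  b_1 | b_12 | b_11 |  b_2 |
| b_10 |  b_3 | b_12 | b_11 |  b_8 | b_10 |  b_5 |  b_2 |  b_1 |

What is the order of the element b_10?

The identity element is b_11 (its row matches the header).
b_10^1 = b_10
b_10^2 = b_10 ⋆ b_10 = b_1
b_10^3 = b_1 ⋆ b_10 = b_2
b_10^4 = b_2 ⋆ b_10 = b_11
The first power of b_10 equal to the identity is b_10^4, so ord(b_10) = 4.

4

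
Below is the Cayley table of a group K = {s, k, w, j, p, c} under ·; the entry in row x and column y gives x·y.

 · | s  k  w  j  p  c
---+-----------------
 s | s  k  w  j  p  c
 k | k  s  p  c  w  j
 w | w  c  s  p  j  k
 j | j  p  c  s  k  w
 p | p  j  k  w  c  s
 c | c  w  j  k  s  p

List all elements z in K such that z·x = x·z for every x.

{s}

An element z is central iff its row equals its column in the table.
For p: p·k = j ≠ w = k·p, so p ∉ Z.
Checking each element this way leaves Z(K) = {s}.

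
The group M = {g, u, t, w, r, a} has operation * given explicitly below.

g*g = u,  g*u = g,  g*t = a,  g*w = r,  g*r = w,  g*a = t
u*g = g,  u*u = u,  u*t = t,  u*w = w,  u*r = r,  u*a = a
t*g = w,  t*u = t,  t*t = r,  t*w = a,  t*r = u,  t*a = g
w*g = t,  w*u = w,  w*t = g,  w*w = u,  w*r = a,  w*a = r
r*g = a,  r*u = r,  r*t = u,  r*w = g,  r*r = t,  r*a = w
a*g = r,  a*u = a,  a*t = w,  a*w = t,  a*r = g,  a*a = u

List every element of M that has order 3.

Identity is u. Compute the order of each non-identity element by repeated multiplication:
  g: g → u  (order 2)
  t: t → r → u  (order 3)
  w: w → u  (order 2)
  r: r → t → u  (order 3)
  a: a → u  (order 2)
Elements of order 3: {r, t}.
(Structurally, M here is isomorphic to the symmetric group S_3.)

{r, t}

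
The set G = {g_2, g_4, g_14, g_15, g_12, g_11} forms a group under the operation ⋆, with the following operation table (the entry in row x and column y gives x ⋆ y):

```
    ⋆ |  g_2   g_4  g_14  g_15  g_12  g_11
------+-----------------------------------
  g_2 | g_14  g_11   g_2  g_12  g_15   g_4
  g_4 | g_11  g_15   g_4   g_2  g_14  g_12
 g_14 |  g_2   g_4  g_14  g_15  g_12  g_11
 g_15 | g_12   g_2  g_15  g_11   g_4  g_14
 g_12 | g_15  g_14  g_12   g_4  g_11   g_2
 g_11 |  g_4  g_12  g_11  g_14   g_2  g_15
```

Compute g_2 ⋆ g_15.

Read row g_2, column g_15: g_2 ⋆ g_15 = g_12.

g_12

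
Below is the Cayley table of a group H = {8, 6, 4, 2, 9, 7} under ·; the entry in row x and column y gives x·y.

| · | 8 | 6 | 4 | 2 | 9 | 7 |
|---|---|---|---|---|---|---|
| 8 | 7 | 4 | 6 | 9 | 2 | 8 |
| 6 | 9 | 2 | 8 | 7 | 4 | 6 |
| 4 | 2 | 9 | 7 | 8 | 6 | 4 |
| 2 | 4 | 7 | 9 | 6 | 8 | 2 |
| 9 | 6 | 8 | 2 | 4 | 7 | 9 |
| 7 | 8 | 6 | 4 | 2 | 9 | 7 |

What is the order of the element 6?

3

The identity element is 7 (its row matches the header).
6^1 = 6
6^2 = 6·6 = 2
6^3 = 2·6 = 7
The first power of 6 equal to the identity is 6^3, so ord(6) = 3.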